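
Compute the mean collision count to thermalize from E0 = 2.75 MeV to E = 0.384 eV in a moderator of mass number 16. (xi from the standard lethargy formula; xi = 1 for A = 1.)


xi = 1 + (A-1)^2/(2A)*ln((A-1)/(A+1)) = 0.1199467 (for A = 16)
n = ln(E0/E) / xi
n = ln(2.75e6 / 0.384) / 0.1199467
n = ln(7.161458e+06) / 0.1199467 = 131.59

131.59


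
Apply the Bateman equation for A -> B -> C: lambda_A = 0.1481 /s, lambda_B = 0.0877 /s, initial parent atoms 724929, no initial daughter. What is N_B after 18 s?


N_B(t) = lambda_A * N_A0 / (lambda_B - lambda_A) * [exp(-lambda_A*t) - exp(-lambda_B*t)]
exp(-0.1481*18) = 0.06954370; exp(-0.0877*18) = 0.2062637
N_B = 0.1481 * 724929 / (0.0877 - 0.1481) * (0.06954370 - 0.2062637)
N_B = 243022

243022


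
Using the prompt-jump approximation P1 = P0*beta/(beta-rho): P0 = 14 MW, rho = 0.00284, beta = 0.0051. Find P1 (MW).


P1/P0 = beta / (beta - rho)
P1/P0 = 0.0051 / (0.0051 - 0.00284) = 2.256637
P1 = 14 * 2.256637 = 31.593 MW

31.593


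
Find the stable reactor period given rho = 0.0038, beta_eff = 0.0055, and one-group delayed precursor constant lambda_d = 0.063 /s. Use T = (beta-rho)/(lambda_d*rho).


T = (beta - rho) / (lambda_d * rho)
T = (0.0055 - 0.0038) / (0.063 * 0.0038)
T = 7.1011 s

7.1011


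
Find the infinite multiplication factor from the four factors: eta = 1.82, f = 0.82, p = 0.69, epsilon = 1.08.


k_inf = eta * f * p * epsilon
k_inf = 1.82 * 0.82 * 0.69 * 1.08
k_inf = 1.1121

1.1121


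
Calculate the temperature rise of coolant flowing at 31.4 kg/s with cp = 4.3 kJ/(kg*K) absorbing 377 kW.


dT = Q / (m_dot * cp)
dT = 377 / (31.4 * 4.3)
dT = 2.7922 C

2.7922


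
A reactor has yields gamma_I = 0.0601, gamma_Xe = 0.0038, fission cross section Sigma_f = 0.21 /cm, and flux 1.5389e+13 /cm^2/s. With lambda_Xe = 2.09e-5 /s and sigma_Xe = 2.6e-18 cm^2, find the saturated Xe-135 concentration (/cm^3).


Xe_eq = (gamma_I + gamma_Xe) * Sigma_f * phi / (lambda_Xe + sigma_Xe * phi)
Numerator = (0.0601 + 0.0038) * 0.21 * 1.5389e+13 = 2.065050e+11
Denominator = 2.09e-5 + 2.6e-18 * 1.5389e+13 = 6.091140e-05
Xe_eq = 2.065050e+11 / 6.091140e-05 = 3.3903e+15 /cm^3

3.3903e+15


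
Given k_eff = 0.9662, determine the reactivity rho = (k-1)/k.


rho = (k_eff - 1) / k_eff
rho = (0.9662 - 1) / 0.9662
rho = -0.034982

-0.034982


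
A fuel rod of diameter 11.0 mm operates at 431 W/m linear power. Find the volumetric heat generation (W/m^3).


r = D / 2 / 1000 = 11.0 / 2 / 1000 = 0.0055 m
q''' = q' / (pi * r^2)
q''' = 431 / (pi * 0.0055^2)
q''' = 4.5353e+06 W/m^3

4.5353e+06


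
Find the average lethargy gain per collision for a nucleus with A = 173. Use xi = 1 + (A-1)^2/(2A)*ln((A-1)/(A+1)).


xi = 1 + (A-1)^2/(2A) * ln((A-1)/(A+1))
xi = 1 + (173-1)^2/(2*173) * ln((173-1)/(173 +1))
xi = 0.011516

0.011516


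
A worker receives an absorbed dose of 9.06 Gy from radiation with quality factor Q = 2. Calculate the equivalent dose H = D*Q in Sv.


H = D * Q
H = 9.06 * 2
H = 18.120 Sv

18.120


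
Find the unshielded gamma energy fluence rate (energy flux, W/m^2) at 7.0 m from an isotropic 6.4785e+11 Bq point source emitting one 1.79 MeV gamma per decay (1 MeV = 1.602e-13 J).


psi = A * E * 1.602e-13 / (4*pi*r^2)
psi = 6.4785e+11 * 1.79 * 1.602e-13 / (4*pi*7.0^2)
psi = 3.0171e-04 W/m^2

3.0171e-04


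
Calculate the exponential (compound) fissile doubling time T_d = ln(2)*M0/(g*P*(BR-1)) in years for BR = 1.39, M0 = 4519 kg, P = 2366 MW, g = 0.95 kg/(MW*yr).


Breeding gain G = BR - 1 = 1.39 - 1 = 0.39
Fissile production rate = g * P * G = 0.95 * 2366 * 0.39 = 876.603 kg/yr
T_d = ln(2) * M0 / (g * P * G)
T_d = ln(2) * 4519 / 876.603 = 3.5733 yr

3.5733


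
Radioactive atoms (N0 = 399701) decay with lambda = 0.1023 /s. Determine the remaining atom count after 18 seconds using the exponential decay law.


N = N0 * exp(-lambda * t)
N = 399701 * exp(-0.1023 * 18)
N = 63391

63391


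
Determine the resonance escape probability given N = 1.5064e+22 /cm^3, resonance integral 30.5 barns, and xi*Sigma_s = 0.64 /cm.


p = exp(-N * I * 1e-24 / (xi*Sigma_s))
p = exp(-1.5064e+22 * 30.5 * 1e-24 / 0.64)
p = 0.48778

0.48778


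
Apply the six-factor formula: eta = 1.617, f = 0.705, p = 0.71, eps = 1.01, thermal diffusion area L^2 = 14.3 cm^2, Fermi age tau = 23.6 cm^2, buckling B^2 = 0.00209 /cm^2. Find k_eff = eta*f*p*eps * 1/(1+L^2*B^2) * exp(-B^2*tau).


k_inf = eta*f*p*eps = 1.617*0.705*0.71*1.01 = 0.8174832
P_TNL = 1/(1 + L^2*B^2) = 1/(1 + 14.3*0.00209) = 0.9709803
P_FNL = exp(-B^2*tau) = exp(-0.00209*23.6) = 0.9518727
k_eff = k_inf * P_TNL * P_FNL = 0.8174832 * 0.9709803 * 0.9518727
k_eff = 0.75556

0.75556


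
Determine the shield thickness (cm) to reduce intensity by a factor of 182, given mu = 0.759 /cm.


x = ln(factor) / mu
x = ln(182) / 0.759
x = 6.8564 cm

6.8564


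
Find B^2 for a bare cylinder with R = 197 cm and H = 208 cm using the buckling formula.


B^2 = (2.405/R)^2 + (pi/H)^2
B^2 = (2.405/197)^2 + (pi/208)^2
B^2 = 3.7716e-04 /cm^2

3.7716e-04


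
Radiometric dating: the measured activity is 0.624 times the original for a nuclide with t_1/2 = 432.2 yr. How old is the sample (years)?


lambda = ln(2) / t_half = ln(2) / 432.2 = 0.001603765 /yr
t = -ln(A/A0) / lambda
t = -ln(0.624) / 0.001603765
t = 294.06 yr

294.06


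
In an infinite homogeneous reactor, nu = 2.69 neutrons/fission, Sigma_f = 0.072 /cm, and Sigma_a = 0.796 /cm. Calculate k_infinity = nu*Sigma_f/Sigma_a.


k_inf = nu * Sigma_f / Sigma_a
k_inf = 2.69 * 0.072 / 0.796
k_inf = 0.24332

0.24332


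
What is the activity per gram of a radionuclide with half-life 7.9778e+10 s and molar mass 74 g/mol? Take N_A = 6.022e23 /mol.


lambda = ln(2) / t_half = ln(2) / 7.9778e+10 = 8.688450e-12 /s
SA = lambda * N_A / M
SA = 8.688450e-12 * 6.022e23 / 74
SA = 7.0705e+10 Bq/g

7.0705e+10


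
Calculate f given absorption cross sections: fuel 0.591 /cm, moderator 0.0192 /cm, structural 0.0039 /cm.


f = Sigma_a_fuel / (Sigma_a_fuel + Sigma_a_mod + Sigma_a_other)
f = 0.591 / (0.591 + 0.0192 + 0.0039)
f = 0.96238

0.96238


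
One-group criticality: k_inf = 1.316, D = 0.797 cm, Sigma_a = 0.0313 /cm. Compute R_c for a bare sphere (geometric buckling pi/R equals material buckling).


L^2 = D / Sigma_a = 0.797 / 0.0313 = 25.46326 cm^2
B_m^2 = (k_inf - 1) / L^2 = (1.316 - 1) / 25.46326 = 0.01241004 /cm^2
For a bare sphere: B_g = pi/R, so R_c = pi / sqrt(B_m^2)
R_c = pi / sqrt(0.01241004) = 28.201 cm

28.201


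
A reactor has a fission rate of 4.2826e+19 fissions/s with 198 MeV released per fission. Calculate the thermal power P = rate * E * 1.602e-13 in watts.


P = fission_rate * E_MeV * 1.602e-13
P = 4.2826e+19 * 198 * 1.602e-13
P = 1.3584e+09 W

1.3584e+09


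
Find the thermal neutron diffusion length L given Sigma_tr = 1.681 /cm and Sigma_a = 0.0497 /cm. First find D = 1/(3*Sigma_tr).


D = 1 / (3 * Sigma_tr) = 1 / (3 * 1.681) = 0.1982947 cm
L = sqrt(D / Sigma_a)
L = sqrt(0.1982947 / 0.0497)
L = 1.9975 cm

1.9975


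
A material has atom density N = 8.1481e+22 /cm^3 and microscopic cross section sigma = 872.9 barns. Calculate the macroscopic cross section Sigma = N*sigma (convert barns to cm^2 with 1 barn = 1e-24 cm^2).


Sigma = N * sigma_barns * 1e-24
Sigma = 8.1481e+22 * 872.9 * 1e-24
Sigma = 71.125 /cm

71.125


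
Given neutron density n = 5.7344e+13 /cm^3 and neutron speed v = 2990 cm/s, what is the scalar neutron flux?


phi = n * v
phi = 5.7344e+13 * 2990
phi = 1.7146e+17 /cm^2/s

1.7146e+17


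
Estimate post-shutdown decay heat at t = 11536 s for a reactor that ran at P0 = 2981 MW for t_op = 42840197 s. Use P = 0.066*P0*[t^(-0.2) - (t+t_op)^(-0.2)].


P/P0 = 0.066 * [t^(-0.2) - (t + t_op)^(-0.2)]
P/P0 = 0.066 * [11536^(-0.2) - (11536 + 42840197)^(-0.2)]
P/P0 = 0.066 * [0.1540242 - 0.02975818] = 0.008201557
P = 2981 * 0.008201557 = 24.449 MW

24.449


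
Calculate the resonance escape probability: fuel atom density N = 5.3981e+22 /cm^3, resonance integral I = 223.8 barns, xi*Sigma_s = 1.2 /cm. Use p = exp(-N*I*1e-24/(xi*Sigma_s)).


p = exp(-N * I * 1e-24 / (xi*Sigma_s))
p = exp(-5.3981e+22 * 223.8 * 1e-24 / 1.2)
p = 4.2438e-05

4.2438e-05


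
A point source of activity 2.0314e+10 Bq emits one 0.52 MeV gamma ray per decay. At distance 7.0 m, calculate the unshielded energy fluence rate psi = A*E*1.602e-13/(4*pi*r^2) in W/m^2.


psi = A * E * 1.602e-13 / (4*pi*r^2)
psi = 2.0314e+10 * 0.52 * 1.602e-13 / (4*pi*7.0^2)
psi = 2.7482e-06 W/m^2

2.7482e-06


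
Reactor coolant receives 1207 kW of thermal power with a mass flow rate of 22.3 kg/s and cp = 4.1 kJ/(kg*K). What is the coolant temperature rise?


dT = Q / (m_dot * cp)
dT = 1207 / (22.3 * 4.1)
dT = 13.201 C

13.201


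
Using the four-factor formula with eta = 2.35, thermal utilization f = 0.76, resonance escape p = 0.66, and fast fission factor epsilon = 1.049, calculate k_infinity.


k_inf = eta * f * p * epsilon
k_inf = 2.35 * 0.76 * 0.66 * 1.049
k_inf = 1.2365

1.2365


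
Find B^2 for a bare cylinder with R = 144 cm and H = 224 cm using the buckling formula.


B^2 = (2.405/R)^2 + (pi/H)^2
B^2 = (2.405/144)^2 + (pi/224)^2
B^2 = 4.7564e-04 /cm^2

4.7564e-04


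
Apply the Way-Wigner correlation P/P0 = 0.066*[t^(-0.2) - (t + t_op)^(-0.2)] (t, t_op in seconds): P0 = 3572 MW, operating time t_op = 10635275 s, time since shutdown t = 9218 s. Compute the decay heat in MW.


P/P0 = 0.066 * [t^(-0.2) - (t + t_op)^(-0.2)]
P/P0 = 0.066 * [9218^(-0.2) - (9218 + 10635275)^(-0.2)]
P/P0 = 0.066 * [0.1610915 - 0.03931651] = 0.008037149
P = 3572 * 0.008037149 = 28.709 MW

28.709


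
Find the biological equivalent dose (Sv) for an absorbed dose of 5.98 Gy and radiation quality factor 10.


H = D * Q
H = 5.98 * 10
H = 59.800 Sv

59.800


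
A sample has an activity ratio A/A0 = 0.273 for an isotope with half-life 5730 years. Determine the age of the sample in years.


lambda = ln(2) / t_half = ln(2) / 5730 = 1.209681e-04 /yr
t = -ln(A/A0) / lambda
t = -ln(0.273) / 1.209681e-04
t = 10732 yr

10732


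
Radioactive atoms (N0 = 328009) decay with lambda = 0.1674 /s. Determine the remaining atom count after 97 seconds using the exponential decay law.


N = N0 * exp(-lambda * t)
N = 328009 * exp(-0.1674 * 97)
N = 0.029100

0.029100


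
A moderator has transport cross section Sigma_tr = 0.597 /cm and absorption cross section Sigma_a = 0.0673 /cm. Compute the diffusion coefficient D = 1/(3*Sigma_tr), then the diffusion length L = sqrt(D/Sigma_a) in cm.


D = 1 / (3 * Sigma_tr) = 1 / (3 * 0.597) = 0.5583473 cm
L = sqrt(D / Sigma_a)
L = sqrt(0.5583473 / 0.0673)
L = 2.8803 cm

2.8803


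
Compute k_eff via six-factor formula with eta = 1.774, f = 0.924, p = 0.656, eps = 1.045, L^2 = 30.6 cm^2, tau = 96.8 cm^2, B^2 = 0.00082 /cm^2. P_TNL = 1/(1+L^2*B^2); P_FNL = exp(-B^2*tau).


k_inf = eta*f*p*eps = 1.774*0.924*0.656*1.045 = 1.123688
P_TNL = 1/(1 + L^2*B^2) = 1/(1 + 30.6*0.00082) = 0.9755222
P_FNL = exp(-B^2*tau) = exp(-0.00082*96.8) = 0.9236926
k_eff = k_inf * P_TNL * P_FNL = 1.123688 * 0.9755222 * 0.9236926
k_eff = 1.0125

1.0125


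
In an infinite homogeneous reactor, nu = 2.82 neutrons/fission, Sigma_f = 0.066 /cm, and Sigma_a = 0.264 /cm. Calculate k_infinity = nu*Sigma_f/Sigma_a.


k_inf = nu * Sigma_f / Sigma_a
k_inf = 2.82 * 0.066 / 0.264
k_inf = 0.70500

0.70500


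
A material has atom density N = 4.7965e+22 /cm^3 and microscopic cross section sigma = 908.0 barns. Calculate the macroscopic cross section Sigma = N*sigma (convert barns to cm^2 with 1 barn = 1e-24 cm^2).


Sigma = N * sigma_barns * 1e-24
Sigma = 4.7965e+22 * 908.0 * 1e-24
Sigma = 43.552 /cm

43.552


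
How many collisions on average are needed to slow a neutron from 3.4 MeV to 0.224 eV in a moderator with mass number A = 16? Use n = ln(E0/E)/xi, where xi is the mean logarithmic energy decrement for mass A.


xi = 1 + (A-1)^2/(2A)*ln((A-1)/(A+1)) = 0.1199467 (for A = 16)
n = ln(E0/E) / xi
n = ln(3.4e6 / 0.224) / 0.1199467
n = ln(1.517857e+07) / 0.1199467 = 137.86

137.86


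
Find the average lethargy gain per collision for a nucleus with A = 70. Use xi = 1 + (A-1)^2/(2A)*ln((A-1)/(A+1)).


xi = 1 + (A-1)^2/(2A) * ln((A-1)/(A+1))
xi = 1 + (70-1)^2/(2*70) * ln((70-1)/(70 +1))
xi = 0.028301

0.028301


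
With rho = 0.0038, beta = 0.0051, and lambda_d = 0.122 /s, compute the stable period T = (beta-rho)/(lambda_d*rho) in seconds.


T = (beta - rho) / (lambda_d * rho)
T = (0.0051 - 0.0038) / (0.122 * 0.0038)
T = 2.8041 s

2.8041


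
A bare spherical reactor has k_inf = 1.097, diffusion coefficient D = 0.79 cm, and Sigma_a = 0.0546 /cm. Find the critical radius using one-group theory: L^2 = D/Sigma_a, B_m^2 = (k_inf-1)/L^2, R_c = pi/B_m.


L^2 = D / Sigma_a = 0.79 / 0.0546 = 14.46886 cm^2
B_m^2 = (k_inf - 1) / L^2 = (1.097 - 1) / 14.46886 = 0.006704053 /cm^2
For a bare sphere: B_g = pi/R, so R_c = pi / sqrt(B_m^2)
R_c = pi / sqrt(0.006704053) = 38.369 cm

38.369


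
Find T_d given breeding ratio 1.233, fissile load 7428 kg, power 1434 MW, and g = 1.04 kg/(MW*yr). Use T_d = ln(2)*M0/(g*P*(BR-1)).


Breeding gain G = BR - 1 = 1.233 - 1 = 0.233
Fissile production rate = g * P * G = 1.04 * 1434 * 0.233 = 347.48688 kg/yr
T_d = ln(2) * M0 / (g * P * G)
T_d = ln(2) * 7428 / 347.48688 = 14.817 yr

14.817


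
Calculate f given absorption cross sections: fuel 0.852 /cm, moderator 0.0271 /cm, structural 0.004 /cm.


f = Sigma_a_fuel / (Sigma_a_fuel + Sigma_a_mod + Sigma_a_other)
f = 0.852 / (0.852 + 0.0271 + 0.004)
f = 0.96478

0.96478


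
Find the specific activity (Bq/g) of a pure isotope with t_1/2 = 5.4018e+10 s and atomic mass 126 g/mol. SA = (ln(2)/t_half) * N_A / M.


lambda = ln(2) / t_half = ln(2) / 5.4018e+10 = 1.283178e-11 /s
SA = lambda * N_A / M
SA = 1.283178e-11 * 6.022e23 / 126
SA = 6.1328e+10 Bq/g

6.1328e+10


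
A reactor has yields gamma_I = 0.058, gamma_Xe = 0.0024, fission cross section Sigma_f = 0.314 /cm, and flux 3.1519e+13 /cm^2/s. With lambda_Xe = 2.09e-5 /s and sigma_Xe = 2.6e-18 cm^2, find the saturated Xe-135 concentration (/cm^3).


Xe_eq = (gamma_I + gamma_Xe) * Sigma_f * phi / (lambda_Xe + sigma_Xe * phi)
Numerator = (0.058 + 0.0024) * 0.314 * 3.1519e+13 = 5.977767e+11
Denominator = 2.09e-5 + 2.6e-18 * 3.1519e+13 = 1.028494e-04
Xe_eq = 5.977767e+11 / 1.028494e-04 = 5.8122e+15 /cm^3

5.8122e+15


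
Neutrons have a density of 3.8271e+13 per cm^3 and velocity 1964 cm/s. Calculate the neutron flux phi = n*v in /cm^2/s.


phi = n * v
phi = 3.8271e+13 * 1964
phi = 7.5164e+16 /cm^2/s

7.5164e+16


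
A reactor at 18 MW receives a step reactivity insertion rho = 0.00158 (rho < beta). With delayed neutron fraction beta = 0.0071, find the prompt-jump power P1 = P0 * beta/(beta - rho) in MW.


P1/P0 = beta / (beta - rho)
P1/P0 = 0.0071 / (0.0071 - 0.00158) = 1.286232
P1 = 18 * 1.286232 = 23.152 MW

23.152


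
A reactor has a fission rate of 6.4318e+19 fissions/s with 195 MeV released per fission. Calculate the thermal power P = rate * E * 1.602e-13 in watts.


P = fission_rate * E_MeV * 1.602e-13
P = 6.4318e+19 * 195 * 1.602e-13
P = 2.0092e+09 W

2.0092e+09


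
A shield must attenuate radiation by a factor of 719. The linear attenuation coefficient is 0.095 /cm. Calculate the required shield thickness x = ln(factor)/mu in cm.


x = ln(factor) / mu
x = ln(719) / 0.095
x = 69.241 cm

69.241


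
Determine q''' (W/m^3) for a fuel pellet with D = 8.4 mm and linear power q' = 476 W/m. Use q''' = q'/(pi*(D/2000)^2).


r = D / 2 / 1000 = 8.4 / 2 / 1000 = 0.0042 m
q''' = q' / (pi * r^2)
q''' = 476 / (pi * 0.0042^2)
q''' = 8.5893e+06 W/m^3

8.5893e+06


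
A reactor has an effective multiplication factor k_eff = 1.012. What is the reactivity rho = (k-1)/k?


rho = (k_eff - 1) / k_eff
rho = (1.012 - 1) / 1.012
rho = 0.011858

0.011858


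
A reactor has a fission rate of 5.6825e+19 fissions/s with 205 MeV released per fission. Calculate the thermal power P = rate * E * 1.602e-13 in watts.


P = fission_rate * E_MeV * 1.602e-13
P = 5.6825e+19 * 205 * 1.602e-13
P = 1.8662e+09 W

1.8662e+09


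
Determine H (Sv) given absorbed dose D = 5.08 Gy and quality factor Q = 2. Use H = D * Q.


H = D * Q
H = 5.08 * 2
H = 10.160 Sv

10.160


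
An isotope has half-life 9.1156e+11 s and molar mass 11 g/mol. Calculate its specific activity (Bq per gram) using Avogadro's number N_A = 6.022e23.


lambda = ln(2) / t_half = ln(2) / 9.1156e+11 = 7.603967e-13 /s
SA = lambda * N_A / M
SA = 7.603967e-13 * 6.022e23 / 11
SA = 4.1628e+10 Bq/g

4.1628e+10


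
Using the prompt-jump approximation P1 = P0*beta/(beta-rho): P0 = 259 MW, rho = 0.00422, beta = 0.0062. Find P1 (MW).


P1/P0 = beta / (beta - rho)
P1/P0 = 0.0062 / (0.0062 - 0.00422) = 3.131313
P1 = 259 * 3.131313 = 811.01 MW

811.01


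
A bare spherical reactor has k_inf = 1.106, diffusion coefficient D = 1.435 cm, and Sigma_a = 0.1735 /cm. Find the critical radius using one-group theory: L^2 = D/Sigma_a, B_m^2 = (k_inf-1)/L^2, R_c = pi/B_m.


L^2 = D / Sigma_a = 1.435 / 0.1735 = 8.270893 cm^2
B_m^2 = (k_inf - 1) / L^2 = (1.106 - 1) / 8.270893 = 0.01281603 /cm^2
For a bare sphere: B_g = pi/R, so R_c = pi / sqrt(B_m^2)
R_c = pi / sqrt(0.01281603) = 27.751 cm

27.751


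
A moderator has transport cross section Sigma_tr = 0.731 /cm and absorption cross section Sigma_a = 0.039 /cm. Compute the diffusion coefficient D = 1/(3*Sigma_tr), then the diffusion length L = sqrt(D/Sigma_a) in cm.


D = 1 / (3 * Sigma_tr) = 1 / (3 * 0.731) = 0.4559964 cm
L = sqrt(D / Sigma_a)
L = sqrt(0.4559964 / 0.039)
L = 3.4194 cm

3.4194


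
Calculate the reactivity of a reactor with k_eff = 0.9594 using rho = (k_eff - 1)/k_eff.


rho = (k_eff - 1) / k_eff
rho = (0.9594 - 1) / 0.9594
rho = -0.042318

-0.042318


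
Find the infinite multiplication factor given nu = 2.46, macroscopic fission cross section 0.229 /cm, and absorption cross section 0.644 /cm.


k_inf = nu * Sigma_f / Sigma_a
k_inf = 2.46 * 0.229 / 0.644
k_inf = 0.87475

0.87475


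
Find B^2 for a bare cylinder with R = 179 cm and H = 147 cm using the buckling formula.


B^2 = (2.405/R)^2 + (pi/H)^2
B^2 = (2.405/179)^2 + (pi/147)^2
B^2 = 6.3726e-04 /cm^2

6.3726e-04


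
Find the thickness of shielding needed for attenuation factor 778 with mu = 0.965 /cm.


x = ln(factor) / mu
x = ln(778) / 0.965
x = 6.8982 cm

6.8982


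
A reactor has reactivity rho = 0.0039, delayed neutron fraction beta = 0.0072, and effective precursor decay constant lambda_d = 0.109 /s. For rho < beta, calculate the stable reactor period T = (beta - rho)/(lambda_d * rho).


T = (beta - rho) / (lambda_d * rho)
T = (0.0072 - 0.0039) / (0.109 * 0.0039)
T = 7.7629 s

7.7629


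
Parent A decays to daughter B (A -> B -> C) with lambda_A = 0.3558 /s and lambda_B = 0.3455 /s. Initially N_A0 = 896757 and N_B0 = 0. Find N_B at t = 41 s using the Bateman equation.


N_B(t) = lambda_A * N_A0 / (lambda_B - lambda_A) * [exp(-lambda_A*t) - exp(-lambda_B*t)]
exp(-0.3558*41) = 4.619542e-07; exp(-0.3455*41) = 7.046955e-07
N_B = 0.3558 * 896757 / (0.3455 - 0.3558) * (4.619542e-07 - 7.046955e-07)
N_B = 7.5195

7.5195


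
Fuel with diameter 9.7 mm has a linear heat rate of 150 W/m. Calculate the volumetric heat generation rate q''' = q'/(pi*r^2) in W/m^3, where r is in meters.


r = D / 2 / 1000 = 9.7 / 2 / 1000 = 0.00485 m
q''' = q' / (pi * r^2)
q''' = 150 / (pi * 0.00485^2)
q''' = 2.0298e+06 W/m^3

2.0298e+06


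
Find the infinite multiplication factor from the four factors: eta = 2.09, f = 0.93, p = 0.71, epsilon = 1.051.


k_inf = eta * f * p * epsilon
k_inf = 2.09 * 0.93 * 0.71 * 1.051
k_inf = 1.4504

1.4504


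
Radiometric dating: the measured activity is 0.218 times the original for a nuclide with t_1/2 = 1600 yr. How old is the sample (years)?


lambda = ln(2) / t_half = ln(2) / 1600 = 4.332170e-04 /yr
t = -ln(A/A0) / lambda
t = -ln(0.218) / 4.332170e-04
t = 3516.2 yr

3516.2


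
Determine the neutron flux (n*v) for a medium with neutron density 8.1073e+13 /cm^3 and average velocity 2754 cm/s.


phi = n * v
phi = 8.1073e+13 * 2754
phi = 2.2328e+17 /cm^2/s

2.2328e+17


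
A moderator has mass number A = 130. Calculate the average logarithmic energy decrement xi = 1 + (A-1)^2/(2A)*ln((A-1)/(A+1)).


xi = 1 + (A-1)^2/(2A) * ln((A-1)/(A+1))
xi = 1 + (130-1)^2/(2*130) * ln((130-1)/(130 +1))
xi = 0.015306

0.015306


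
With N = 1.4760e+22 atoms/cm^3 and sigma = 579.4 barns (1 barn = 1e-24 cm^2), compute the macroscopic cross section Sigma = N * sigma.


Sigma = N * sigma_barns * 1e-24
Sigma = 1.4760e+22 * 579.4 * 1e-24
Sigma = 8.5519 /cm

8.5519


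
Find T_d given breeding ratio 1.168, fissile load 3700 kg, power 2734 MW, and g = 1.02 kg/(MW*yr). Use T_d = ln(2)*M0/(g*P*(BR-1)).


Breeding gain G = BR - 1 = 1.168 - 1 = 0.168
Fissile production rate = g * P * G = 1.02 * 2734 * 0.168 = 468.49824 kg/yr
T_d = ln(2) * M0 / (g * P * G)
T_d = ln(2) * 3700 / 468.49824 = 5.4742 yr

5.4742


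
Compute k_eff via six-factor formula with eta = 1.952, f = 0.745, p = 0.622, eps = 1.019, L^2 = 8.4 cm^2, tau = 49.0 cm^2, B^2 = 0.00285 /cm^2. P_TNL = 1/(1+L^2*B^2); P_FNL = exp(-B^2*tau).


k_inf = eta*f*p*eps = 1.952*0.745*0.622*1.019 = 0.9217235
P_TNL = 1/(1 + L^2*B^2) = 1/(1 + 8.4*0.00285) = 0.9766197
P_FNL = exp(-B^2*tau) = exp(-0.00285*49.0) = 0.8696626
k_eff = k_inf * P_TNL * P_FNL = 0.9217235 * 0.9766197 * 0.8696626
k_eff = 0.78285

0.78285


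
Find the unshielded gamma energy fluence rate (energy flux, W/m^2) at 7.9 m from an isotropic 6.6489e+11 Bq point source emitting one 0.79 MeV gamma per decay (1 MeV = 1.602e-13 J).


psi = A * E * 1.602e-13 / (4*pi*r^2)
psi = 6.6489e+11 * 0.79 * 1.602e-13 / (4*pi*7.9^2)
psi = 1.0729e-04 W/m^2

1.0729e-04


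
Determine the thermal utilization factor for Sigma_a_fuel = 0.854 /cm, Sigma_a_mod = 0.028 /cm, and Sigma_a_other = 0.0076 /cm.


f = Sigma_a_fuel / (Sigma_a_fuel + Sigma_a_mod + Sigma_a_other)
f = 0.854 / (0.854 + 0.028 + 0.0076)
f = 0.95998

0.95998


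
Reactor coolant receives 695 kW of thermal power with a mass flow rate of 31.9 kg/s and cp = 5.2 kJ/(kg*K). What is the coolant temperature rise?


dT = Q / (m_dot * cp)
dT = 695 / (31.9 * 5.2)
dT = 4.1898 C

4.1898


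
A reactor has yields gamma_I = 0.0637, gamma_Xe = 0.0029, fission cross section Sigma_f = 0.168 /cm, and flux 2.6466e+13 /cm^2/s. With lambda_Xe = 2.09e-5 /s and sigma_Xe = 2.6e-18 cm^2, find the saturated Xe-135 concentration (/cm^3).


Xe_eq = (gamma_I + gamma_Xe) * Sigma_f * phi / (lambda_Xe + sigma_Xe * phi)
Numerator = (0.0637 + 0.0029) * 0.168 * 2.6466e+13 = 2.961228e+11
Denominator = 2.09e-5 + 2.6e-18 * 2.6466e+13 = 8.971160e-05
Xe_eq = 2.961228e+11 / 8.971160e-05 = 3.3008e+15 /cm^3

3.3008e+15


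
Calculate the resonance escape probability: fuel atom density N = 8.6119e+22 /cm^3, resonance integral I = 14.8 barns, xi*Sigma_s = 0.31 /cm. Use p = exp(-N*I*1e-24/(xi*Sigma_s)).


p = exp(-N * I * 1e-24 / (xi*Sigma_s))
p = exp(-8.6119e+22 * 14.8 * 1e-24 / 0.31)
p = 0.016383

0.016383


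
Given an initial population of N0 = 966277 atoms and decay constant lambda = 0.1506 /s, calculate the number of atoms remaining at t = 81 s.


N = N0 * exp(-lambda * t)
N = 966277 * exp(-0.1506 * 81)
N = 4.8676

4.8676


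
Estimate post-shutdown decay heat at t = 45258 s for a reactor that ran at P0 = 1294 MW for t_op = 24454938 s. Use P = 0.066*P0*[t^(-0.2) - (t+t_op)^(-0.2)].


P/P0 = 0.066 * [t^(-0.2) - (t + t_op)^(-0.2)]
P/P0 = 0.066 * [45258^(-0.2) - (45258 + 24454938)^(-0.2)]
P/P0 = 0.066 * [0.1171820 - 0.03327868] = 0.005537619
P = 1294 * 0.005537619 = 7.1657 MW

7.1657


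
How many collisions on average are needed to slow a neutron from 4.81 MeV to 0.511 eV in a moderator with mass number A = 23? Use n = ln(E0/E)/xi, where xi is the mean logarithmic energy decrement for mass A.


xi = 1 + (A-1)^2/(2A)*ln((A-1)/(A+1)) = 0.08448899 (for A = 23)
n = ln(E0/E) / xi
n = ln(4.81e6 / 0.511) / 0.08448899
n = ln(9.412916e+06) / 0.08448899 = 190.06

190.06


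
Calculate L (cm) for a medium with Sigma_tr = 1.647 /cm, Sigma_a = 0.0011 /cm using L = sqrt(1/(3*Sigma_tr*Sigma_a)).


D = 1 / (3 * Sigma_tr) = 1 / (3 * 1.647) = 0.2023882 cm
L = sqrt(D / Sigma_a)
L = sqrt(0.2023882 / 0.0011)
L = 13.564 cm

13.564


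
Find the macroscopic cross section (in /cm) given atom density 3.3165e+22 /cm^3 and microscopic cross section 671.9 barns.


Sigma = N * sigma_barns * 1e-24
Sigma = 3.3165e+22 * 671.9 * 1e-24
Sigma = 22.284 /cm

22.284


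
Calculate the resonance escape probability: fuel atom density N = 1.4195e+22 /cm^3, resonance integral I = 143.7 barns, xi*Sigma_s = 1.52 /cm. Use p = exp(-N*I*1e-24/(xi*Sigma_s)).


p = exp(-N * I * 1e-24 / (xi*Sigma_s))
p = exp(-1.4195e+22 * 143.7 * 1e-24 / 1.52)
p = 0.26133

0.26133


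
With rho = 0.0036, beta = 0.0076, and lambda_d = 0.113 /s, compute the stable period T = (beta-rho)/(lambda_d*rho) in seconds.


T = (beta - rho) / (lambda_d * rho)
T = (0.0076 - 0.0036) / (0.113 * 0.0036)
T = 9.8328 s

9.8328


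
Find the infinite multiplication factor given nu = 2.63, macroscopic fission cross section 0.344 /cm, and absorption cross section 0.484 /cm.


k_inf = nu * Sigma_f / Sigma_a
k_inf = 2.63 * 0.344 / 0.484
k_inf = 1.8693

1.8693


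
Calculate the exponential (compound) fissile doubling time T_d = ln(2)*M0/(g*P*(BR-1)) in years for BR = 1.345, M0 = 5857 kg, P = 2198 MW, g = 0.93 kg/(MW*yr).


Breeding gain G = BR - 1 = 1.345 - 1 = 0.345
Fissile production rate = g * P * G = 0.93 * 2198 * 0.345 = 705.2283 kg/yr
T_d = ln(2) * M0 / (g * P * G)
T_d = ln(2) * 5857 / 705.2283 = 5.7567 yr

5.7567


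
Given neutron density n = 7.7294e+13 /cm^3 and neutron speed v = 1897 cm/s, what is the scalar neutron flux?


phi = n * v
phi = 7.7294e+13 * 1897
phi = 1.4663e+17 /cm^2/s

1.4663e+17


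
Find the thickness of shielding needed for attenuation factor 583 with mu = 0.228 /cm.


x = ln(factor) / mu
x = ln(583) / 0.228
x = 27.931 cm

27.931


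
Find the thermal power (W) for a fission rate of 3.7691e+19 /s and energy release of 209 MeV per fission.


P = fission_rate * E_MeV * 1.602e-13
P = 3.7691e+19 * 209 * 1.602e-13
P = 1.2620e+09 W

1.2620e+09


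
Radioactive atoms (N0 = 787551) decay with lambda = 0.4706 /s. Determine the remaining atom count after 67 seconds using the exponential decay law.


N = N0 * exp(-lambda * t)
N = 787551 * exp(-0.4706 * 67)
N = 1.5955e-08

1.5955e-08


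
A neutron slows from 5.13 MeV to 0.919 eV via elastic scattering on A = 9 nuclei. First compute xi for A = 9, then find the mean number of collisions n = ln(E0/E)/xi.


xi = 1 + (A-1)^2/(2A)*ln((A-1)/(A+1)) = 0.2066007 (for A = 9)
n = ln(E0/E) / xi
n = ln(5.13e6 / 0.919) / 0.2066007
n = ln(5.582155e+06) / 0.2066007 = 75.194

75.194


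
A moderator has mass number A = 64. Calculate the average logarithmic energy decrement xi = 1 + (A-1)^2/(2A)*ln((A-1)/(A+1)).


xi = 1 + (A-1)^2/(2A) * ln((A-1)/(A+1))
xi = 1 + (64-1)^2/(2*64) * ln((64-1)/(64 +1))
xi = 0.030927

0.030927


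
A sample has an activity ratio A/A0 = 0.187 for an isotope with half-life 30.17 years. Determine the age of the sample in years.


lambda = ln(2) / t_half = ln(2) / 30.17 = 0.02297472 /yr
t = -ln(A/A0) / lambda
t = -ln(0.187) / 0.02297472
t = 72.978 yr

72.978


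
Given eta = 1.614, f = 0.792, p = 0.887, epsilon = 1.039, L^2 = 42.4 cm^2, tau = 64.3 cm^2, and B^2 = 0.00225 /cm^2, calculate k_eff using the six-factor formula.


k_inf = eta*f*p*eps = 1.614*0.792*0.887*1.039 = 1.178061
P_TNL = 1/(1 + L^2*B^2) = 1/(1 + 42.4*0.00225) = 0.9129085
P_FNL = exp(-B^2*tau) = exp(-0.00225*64.3) = 0.8653035
k_eff = k_inf * P_TNL * P_FNL = 1.178061 * 0.9129085 * 0.8653035
k_eff = 0.93060

0.93060


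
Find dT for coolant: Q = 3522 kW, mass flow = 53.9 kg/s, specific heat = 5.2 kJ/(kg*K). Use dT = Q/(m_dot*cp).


dT = Q / (m_dot * cp)
dT = 3522 / (53.9 * 5.2)
dT = 12.566 C

12.566


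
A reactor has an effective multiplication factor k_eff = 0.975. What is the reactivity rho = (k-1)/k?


rho = (k_eff - 1) / k_eff
rho = (0.975 - 1) / 0.975
rho = -0.025641

-0.025641


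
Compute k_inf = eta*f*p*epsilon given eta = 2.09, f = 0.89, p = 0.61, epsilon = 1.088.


k_inf = eta * f * p * epsilon
k_inf = 2.09 * 0.89 * 0.61 * 1.088
k_inf = 1.2345

1.2345


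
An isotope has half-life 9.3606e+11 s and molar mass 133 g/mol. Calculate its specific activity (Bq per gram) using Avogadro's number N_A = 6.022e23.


lambda = ln(2) / t_half = ln(2) / 9.3606e+11 = 7.404944e-13 /s
SA = lambda * N_A / M
SA = 7.404944e-13 * 6.022e23 / 133
SA = 3.3528e+09 Bq/g

3.3528e+09


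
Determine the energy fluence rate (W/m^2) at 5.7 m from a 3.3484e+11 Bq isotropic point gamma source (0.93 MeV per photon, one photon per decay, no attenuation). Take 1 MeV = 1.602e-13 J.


psi = A * E * 1.602e-13 / (4*pi*r^2)
psi = 3.3484e+11 * 0.93 * 1.602e-13 / (4*pi*5.7^2)
psi = 1.2219e-04 W/m^2

1.2219e-04


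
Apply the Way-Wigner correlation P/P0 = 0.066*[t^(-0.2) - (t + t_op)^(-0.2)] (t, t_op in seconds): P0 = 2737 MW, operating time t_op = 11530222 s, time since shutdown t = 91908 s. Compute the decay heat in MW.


P/P0 = 0.066 * [t^(-0.2) - (t + t_op)^(-0.2)]
P/P0 = 0.066 * [91908^(-0.2) - (91908 + 11530222)^(-0.2)]
P/P0 = 0.066 * [0.1017020 - 0.03863161] = 0.004162646
P = 2737 * 0.004162646 = 11.393 MW

11.393


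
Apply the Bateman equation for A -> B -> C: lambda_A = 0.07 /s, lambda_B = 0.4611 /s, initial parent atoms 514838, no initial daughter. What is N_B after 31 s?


N_B(t) = lambda_A * N_A0 / (lambda_B - lambda_A) * [exp(-lambda_A*t) - exp(-lambda_B*t)]
exp(-0.07*31) = 0.1141776; exp(-0.4611*31) = 6.196568e-07
N_B = 0.07 * 514838 / (0.4611 - 0.07) * (0.1141776 - 6.196568e-07)
N_B = 10521

10521


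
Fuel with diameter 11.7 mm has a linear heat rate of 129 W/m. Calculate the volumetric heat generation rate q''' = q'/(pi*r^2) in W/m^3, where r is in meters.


r = D / 2 / 1000 = 11.7 / 2 / 1000 = 0.00585 m
q''' = q' / (pi * r^2)
q''' = 129 / (pi * 0.00585^2)
q''' = 1.1999e+06 W/m^3

1.1999e+06


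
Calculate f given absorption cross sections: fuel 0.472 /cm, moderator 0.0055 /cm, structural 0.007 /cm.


f = Sigma_a_fuel / (Sigma_a_fuel + Sigma_a_mod + Sigma_a_other)
f = 0.472 / (0.472 + 0.0055 + 0.007)
f = 0.97420

0.97420


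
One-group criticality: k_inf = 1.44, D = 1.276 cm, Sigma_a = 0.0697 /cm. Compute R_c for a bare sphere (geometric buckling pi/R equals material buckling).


L^2 = D / Sigma_a = 1.276 / 0.0697 = 18.30703 cm^2
B_m^2 = (k_inf - 1) / L^2 = (1.44 - 1) / 18.30703 = 0.02403448 /cm^2
For a bare sphere: B_g = pi/R, so R_c = pi / sqrt(B_m^2)
R_c = pi / sqrt(0.02403448) = 20.264 cm

20.264


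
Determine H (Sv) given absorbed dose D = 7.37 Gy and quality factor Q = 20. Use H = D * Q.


H = D * Q
H = 7.37 * 20
H = 147.40 Sv

147.40


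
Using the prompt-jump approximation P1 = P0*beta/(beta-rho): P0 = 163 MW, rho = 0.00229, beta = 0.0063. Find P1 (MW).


P1/P0 = beta / (beta - rho)
P1/P0 = 0.0063 / (0.0063 - 0.00229) = 1.571072
P1 = 163 * 1.571072 = 256.08 MW

256.08


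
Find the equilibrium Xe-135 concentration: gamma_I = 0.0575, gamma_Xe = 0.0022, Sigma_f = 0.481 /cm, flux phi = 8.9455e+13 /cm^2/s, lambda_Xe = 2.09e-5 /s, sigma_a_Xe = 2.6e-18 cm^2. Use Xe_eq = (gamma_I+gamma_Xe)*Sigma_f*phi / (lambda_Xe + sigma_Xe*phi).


Xe_eq = (gamma_I + gamma_Xe) * Sigma_f * phi / (lambda_Xe + sigma_Xe * phi)
Numerator = (0.0575 + 0.0022) * 0.481 * 8.9455e+13 = 2.568763e+12
Denominator = 2.09e-5 + 2.6e-18 * 8.9455e+13 = 2.534830e-04
Xe_eq = 2.568763e+12 / 2.534830e-04 = 1.0134e+16 /cm^3

1.0134e+16


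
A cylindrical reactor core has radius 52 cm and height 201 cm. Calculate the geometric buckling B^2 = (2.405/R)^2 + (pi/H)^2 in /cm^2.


B^2 = (2.405/R)^2 + (pi/H)^2
B^2 = (2.405/52)^2 + (pi/201)^2
B^2 = 0.0023834 /cm^2

0.0023834


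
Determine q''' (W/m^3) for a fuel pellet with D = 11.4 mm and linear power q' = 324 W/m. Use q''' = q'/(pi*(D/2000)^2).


r = D / 2 / 1000 = 11.4 / 2 / 1000 = 0.0057 m
q''' = q' / (pi * r^2)
q''' = 324 / (pi * 0.0057^2)
q''' = 3.1743e+06 W/m^3

3.1743e+06


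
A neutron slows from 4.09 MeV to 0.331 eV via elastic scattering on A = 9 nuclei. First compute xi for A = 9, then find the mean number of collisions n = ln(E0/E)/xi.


xi = 1 + (A-1)^2/(2A)*ln((A-1)/(A+1)) = 0.2066007 (for A = 9)
n = ln(E0/E) / xi
n = ln(4.09e6 / 0.331) / 0.2066007
n = ln(1.235650e+07) / 0.2066007 = 79.040

79.040


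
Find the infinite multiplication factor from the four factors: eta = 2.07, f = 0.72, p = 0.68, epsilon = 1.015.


k_inf = eta * f * p * epsilon
k_inf = 2.07 * 0.72 * 0.68 * 1.015
k_inf = 1.0287

1.0287


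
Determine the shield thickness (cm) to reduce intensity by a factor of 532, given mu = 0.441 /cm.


x = ln(factor) / mu
x = ln(532) / 0.441
x = 14.233 cm

14.233


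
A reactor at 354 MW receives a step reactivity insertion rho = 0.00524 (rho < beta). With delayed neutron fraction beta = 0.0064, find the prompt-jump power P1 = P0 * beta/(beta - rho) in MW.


P1/P0 = beta / (beta - rho)
P1/P0 = 0.0064 / (0.0064 - 0.00524) = 5.517241
P1 = 354 * 5.517241 = 1953.1 MW

1953.1


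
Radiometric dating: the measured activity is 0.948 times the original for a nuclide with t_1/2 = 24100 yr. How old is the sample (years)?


lambda = ln(2) / t_half = ln(2) / 24100 = 2.876129e-05 /yr
t = -ln(A/A0) / lambda
t = -ln(0.948) / 2.876129e-05
t = 1856.7 yr

1856.7


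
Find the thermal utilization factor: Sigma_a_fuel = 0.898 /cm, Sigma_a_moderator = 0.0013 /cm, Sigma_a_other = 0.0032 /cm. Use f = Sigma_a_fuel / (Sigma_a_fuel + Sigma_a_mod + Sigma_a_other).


f = Sigma_a_fuel / (Sigma_a_fuel + Sigma_a_mod + Sigma_a_other)
f = 0.898 / (0.898 + 0.0013 + 0.0032)
f = 0.99501

0.99501


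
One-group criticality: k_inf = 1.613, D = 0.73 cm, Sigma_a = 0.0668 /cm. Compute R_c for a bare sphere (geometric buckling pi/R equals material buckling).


L^2 = D / Sigma_a = 0.73 / 0.0668 = 10.92814 cm^2
B_m^2 = (k_inf - 1) / L^2 = (1.613 - 1) / 10.92814 = 0.05609372 /cm^2
For a bare sphere: B_g = pi/R, so R_c = pi / sqrt(B_m^2)
R_c = pi / sqrt(0.05609372) = 13.265 cm

13.265


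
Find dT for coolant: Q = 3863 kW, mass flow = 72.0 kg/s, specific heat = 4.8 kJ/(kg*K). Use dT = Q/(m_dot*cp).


dT = Q / (m_dot * cp)
dT = 3863 / (72.0 * 4.8)
dT = 11.178 C

11.178


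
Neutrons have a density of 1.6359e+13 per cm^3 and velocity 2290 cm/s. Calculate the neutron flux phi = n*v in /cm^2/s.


phi = n * v
phi = 1.6359e+13 * 2290
phi = 3.7462e+16 /cm^2/s

3.7462e+16


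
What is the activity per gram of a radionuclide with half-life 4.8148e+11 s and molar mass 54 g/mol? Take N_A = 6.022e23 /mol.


lambda = ln(2) / t_half = ln(2) / 4.8148e+11 = 1.439618e-12 /s
SA = lambda * N_A / M
SA = 1.439618e-12 * 6.022e23 / 54
SA = 1.6054e+10 Bq/g

1.6054e+10


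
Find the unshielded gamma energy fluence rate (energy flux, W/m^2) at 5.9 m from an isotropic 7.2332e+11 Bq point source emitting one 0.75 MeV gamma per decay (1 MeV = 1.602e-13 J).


psi = A * E * 1.602e-13 / (4*pi*r^2)
psi = 7.2332e+11 * 0.75 * 1.602e-13 / (4*pi*5.9^2)
psi = 1.9867e-04 W/m^2

1.9867e-04


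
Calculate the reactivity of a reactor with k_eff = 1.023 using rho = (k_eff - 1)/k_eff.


rho = (k_eff - 1) / k_eff
rho = (1.023 - 1) / 1.023
rho = 0.022483

0.022483


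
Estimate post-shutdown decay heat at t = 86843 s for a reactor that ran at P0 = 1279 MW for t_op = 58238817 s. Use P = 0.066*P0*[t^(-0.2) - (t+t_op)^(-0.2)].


P/P0 = 0.066 * [t^(-0.2) - (t + t_op)^(-0.2)]
P/P0 = 0.066 * [86843^(-0.2) - (86843 + 58238817)^(-0.2)]
P/P0 = 0.066 * [0.1028615 - 0.02797873] = 0.004942263
P = 1279 * 0.004942263 = 6.3212 MW

6.3212


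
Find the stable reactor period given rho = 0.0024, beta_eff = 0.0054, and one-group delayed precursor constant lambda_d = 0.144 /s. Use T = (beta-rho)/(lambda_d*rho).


T = (beta - rho) / (lambda_d * rho)
T = (0.0054 - 0.0024) / (0.144 * 0.0024)
T = 8.6806 s

8.6806


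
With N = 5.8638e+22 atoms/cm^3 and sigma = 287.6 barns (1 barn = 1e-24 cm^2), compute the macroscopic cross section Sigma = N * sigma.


Sigma = N * sigma_barns * 1e-24
Sigma = 5.8638e+22 * 287.6 * 1e-24
Sigma = 16.864 /cm

16.864


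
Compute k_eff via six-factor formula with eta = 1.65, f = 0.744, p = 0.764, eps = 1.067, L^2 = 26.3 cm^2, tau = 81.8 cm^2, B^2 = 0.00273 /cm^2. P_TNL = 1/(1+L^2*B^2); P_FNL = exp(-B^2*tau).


k_inf = eta*f*p*eps = 1.65*0.744*0.764*1.067 = 1.000725
P_TNL = 1/(1 + L^2*B^2) = 1/(1 + 26.3*0.00273) = 0.9330108
P_FNL = exp(-B^2*tau) = exp(-0.00273*81.8) = 0.7998637
k_eff = k_inf * P_TNL * P_FNL = 1.000725 * 0.9330108 * 0.7998637
k_eff = 0.74682

0.74682


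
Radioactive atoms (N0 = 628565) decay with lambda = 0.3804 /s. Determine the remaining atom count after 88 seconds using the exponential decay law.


N = N0 * exp(-lambda * t)
N = 628565 * exp(-0.3804 * 88)
N = 1.8208e-09

1.8208e-09


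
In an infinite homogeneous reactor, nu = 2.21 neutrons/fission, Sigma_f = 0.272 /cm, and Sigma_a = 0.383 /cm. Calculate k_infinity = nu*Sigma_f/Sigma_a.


k_inf = nu * Sigma_f / Sigma_a
k_inf = 2.21 * 0.272 / 0.383
k_inf = 1.5695

1.5695


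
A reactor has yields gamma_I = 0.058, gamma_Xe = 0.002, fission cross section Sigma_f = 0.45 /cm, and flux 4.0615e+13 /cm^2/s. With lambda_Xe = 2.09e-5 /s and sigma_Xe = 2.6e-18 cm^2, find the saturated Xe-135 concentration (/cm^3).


Xe_eq = (gamma_I + gamma_Xe) * Sigma_f * phi / (lambda_Xe + sigma_Xe * phi)
Numerator = (0.058 + 0.002) * 0.45 * 4.0615e+13 = 1.096605e+12
Denominator = 2.09e-5 + 2.6e-18 * 4.0615e+13 = 1.264990e-04
Xe_eq = 1.096605e+12 / 1.264990e-04 = 8.6689e+15 /cm^3

8.6689e+15


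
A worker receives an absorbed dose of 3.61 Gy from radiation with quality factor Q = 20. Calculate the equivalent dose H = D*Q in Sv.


H = D * Q
H = 3.61 * 20
H = 72.200 Sv

72.200


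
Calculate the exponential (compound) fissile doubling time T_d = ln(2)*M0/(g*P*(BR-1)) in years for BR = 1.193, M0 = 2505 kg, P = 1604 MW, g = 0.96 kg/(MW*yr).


Breeding gain G = BR - 1 = 1.193 - 1 = 0.193
Fissile production rate = g * P * G = 0.96 * 1604 * 0.193 = 297.18912 kg/yr
T_d = ln(2) * M0 / (g * P * G)
T_d = ln(2) * 2505 / 297.18912 = 5.8425 yr

5.8425


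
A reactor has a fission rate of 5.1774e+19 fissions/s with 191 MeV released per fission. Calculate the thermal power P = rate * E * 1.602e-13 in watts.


P = fission_rate * E_MeV * 1.602e-13
P = 5.1774e+19 * 191 * 1.602e-13
P = 1.5842e+09 W

1.5842e+09


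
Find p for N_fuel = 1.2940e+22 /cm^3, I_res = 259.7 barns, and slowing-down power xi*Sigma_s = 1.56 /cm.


p = exp(-N * I * 1e-24 / (xi*Sigma_s))
p = exp(-1.2940e+22 * 259.7 * 1e-24 / 1.56)
p = 0.11600

0.11600


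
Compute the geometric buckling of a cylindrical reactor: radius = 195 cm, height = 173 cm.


B^2 = (2.405/R)^2 + (pi/H)^2
B^2 = (2.405/195)^2 + (pi/173)^2
B^2 = 4.8188e-04 /cm^2

4.8188e-04


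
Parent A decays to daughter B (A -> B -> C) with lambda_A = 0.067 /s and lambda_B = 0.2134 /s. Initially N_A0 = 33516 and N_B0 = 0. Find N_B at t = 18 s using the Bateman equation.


N_B(t) = lambda_A * N_A0 / (lambda_B - lambda_A) * [exp(-lambda_A*t) - exp(-lambda_B*t)]
exp(-0.067*18) = 0.2993925; exp(-0.2134*18) = 0.02146782
N_B = 0.067 * 33516 / (0.2134 - 0.067) * (0.2993925 - 0.02146782)
N_B = 4263.0

4263.0


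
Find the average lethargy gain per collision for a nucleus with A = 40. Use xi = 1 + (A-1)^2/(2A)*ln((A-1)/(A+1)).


xi = 1 + (A-1)^2/(2A) * ln((A-1)/(A+1))
xi = 1 + (40-1)^2/(2*40) * ln((40-1)/(40 +1))
xi = 0.049177

0.049177


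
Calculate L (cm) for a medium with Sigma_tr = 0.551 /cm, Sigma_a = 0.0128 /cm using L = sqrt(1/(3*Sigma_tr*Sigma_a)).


D = 1 / (3 * Sigma_tr) = 1 / (3 * 0.551) = 0.6049607 cm
L = sqrt(D / Sigma_a)
L = sqrt(0.6049607 / 0.0128)
L = 6.8748 cm

6.8748
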